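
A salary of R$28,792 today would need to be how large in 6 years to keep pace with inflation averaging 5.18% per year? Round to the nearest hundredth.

Cumulative price-level factor: (1+5.18%)^6 ≈ 1.3539386903.
The nominal amount required is R$28,792 scaled up by that factor.

R$38,982.60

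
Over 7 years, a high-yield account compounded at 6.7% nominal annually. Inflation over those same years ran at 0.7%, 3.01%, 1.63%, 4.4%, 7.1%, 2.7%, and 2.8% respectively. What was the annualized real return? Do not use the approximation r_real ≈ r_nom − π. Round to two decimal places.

3.42%

Cumulative inflation factor: 1.007 × 1.0301 × 1.0163 × 1.044 × 1.071 × 1.027 × 1.028 ≈ 1.24447.
Nominal growth factor: 1.57453. Real growth factor = 1.57453 / 1.24447 ≈ 1.26522.
Annualized: 1.26522^(1/7) − 1 ≈ 0.03418.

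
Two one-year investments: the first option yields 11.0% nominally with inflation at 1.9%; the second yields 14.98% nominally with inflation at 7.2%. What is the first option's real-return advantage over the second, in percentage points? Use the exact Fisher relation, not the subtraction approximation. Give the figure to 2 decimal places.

1.67

The first option real return: 1.110/1.019 − 1 = 8.930%.
The second real return: 1.1498/1.072 − 1 = 7.257%.
Difference: 8.930 − 7.257 = 1.673 pp.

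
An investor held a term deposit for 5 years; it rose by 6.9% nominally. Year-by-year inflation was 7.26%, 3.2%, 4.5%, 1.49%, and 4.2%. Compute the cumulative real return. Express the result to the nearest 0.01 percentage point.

Cumulative inflation factor: 1.0726 × 1.032 × 1.045 × 1.0149 × 1.042 ≈ 1.22328.
Nominal growth factor: 1.06900. Real growth factor = 1.06900 / 1.22328 ≈ 0.87388.
Total real return ≈ -12.6118%.

-12.61%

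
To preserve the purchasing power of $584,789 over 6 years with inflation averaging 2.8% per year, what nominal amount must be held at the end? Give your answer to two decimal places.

$690,172.87

Cumulative price-level factor: (1+2.8%)^6 ≈ 1.1802083636.
Multiplying $584,789 by the price-level factor gives the future nominal sum.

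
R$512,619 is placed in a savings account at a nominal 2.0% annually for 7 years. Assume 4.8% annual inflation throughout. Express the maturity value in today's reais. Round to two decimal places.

R$424,098.68

Nominal value at maturity: R$512,619 × (1 + 2.0%)^7 ≈ R$588,838.10.
Price-level factor over 7 years: (1 + 4.8%)^7 ≈ 1.3884459516.
The maturity value deflated by that factor is the answer in today's purchasing power.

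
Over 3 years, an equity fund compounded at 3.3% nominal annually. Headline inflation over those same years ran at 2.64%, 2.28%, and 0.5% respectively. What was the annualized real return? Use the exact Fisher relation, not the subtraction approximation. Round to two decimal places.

1.47%

Cumulative inflation factor: 1.0264 × 1.0228 × 1.005 ≈ 1.05505.
Nominal growth factor: 1.10230. Real growth factor = 1.10230 / 1.05505 ≈ 1.04479.
Annualized: 1.04479^(1/3) − 1 ≈ 0.01471.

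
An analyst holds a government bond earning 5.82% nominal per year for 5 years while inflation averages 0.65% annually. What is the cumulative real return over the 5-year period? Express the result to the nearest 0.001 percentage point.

The annual real rate is (1+5.82%)/(1+0.65%) − 1 = 5.1366%.
Compounded over 5 years: (1 + 0.051366)^5 − 1 ≈ 0.28461.

28.461%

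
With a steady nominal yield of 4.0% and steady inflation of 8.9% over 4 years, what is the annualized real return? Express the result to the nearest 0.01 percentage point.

With constant rates the annual real return is the same each year: (1+4.0%)/(1+8.9%) − 1 = -0.04500.

-4.50%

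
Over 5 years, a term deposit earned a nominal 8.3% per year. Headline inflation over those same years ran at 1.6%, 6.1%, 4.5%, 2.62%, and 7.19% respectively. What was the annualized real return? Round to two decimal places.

3.75%

Cumulative inflation factor: 1.016 × 1.061 × 1.045 × 1.0262 × 1.0719 ≈ 1.23912.
Nominal growth factor: 1.48985. Real growth factor = 1.48985 / 1.23912 ≈ 1.20235.
Annualized: 1.20235^(1/5) − 1 ≈ 0.03754.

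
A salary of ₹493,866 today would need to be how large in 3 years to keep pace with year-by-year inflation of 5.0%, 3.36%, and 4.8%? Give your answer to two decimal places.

₹561,710.07

Cumulative price-level factor: 1.050 × 1.0336 × 1.048 = 1.13737344.
Multiplying ₹493,866 by the price-level factor gives the future nominal sum.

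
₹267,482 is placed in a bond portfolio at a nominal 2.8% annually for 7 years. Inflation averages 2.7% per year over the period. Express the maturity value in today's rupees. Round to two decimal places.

₹269,310.48

Nominal value at maturity: ₹267,482 × (1 + 2.8%)^7 ≈ ₹324,523.66.
Price-level factor over 7 years: (1 + 2.7%)^7 ≈ 1.2050168095.
Dividing the nominal maturity value by the price-level factor gives the value in today's money.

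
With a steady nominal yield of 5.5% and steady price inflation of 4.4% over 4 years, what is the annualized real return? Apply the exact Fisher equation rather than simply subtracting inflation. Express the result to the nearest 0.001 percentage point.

1.054%

With constant rates the annual real return is the same each year: (1+5.5%)/(1+4.4%) − 1 = 0.01054.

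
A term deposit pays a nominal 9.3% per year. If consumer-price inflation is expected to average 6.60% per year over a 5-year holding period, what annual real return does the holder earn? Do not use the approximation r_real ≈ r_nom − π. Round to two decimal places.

2.53%

With constant rates the annual real return is the same each year: (1+9.3%)/(1+6.60%) − 1 = 0.02533.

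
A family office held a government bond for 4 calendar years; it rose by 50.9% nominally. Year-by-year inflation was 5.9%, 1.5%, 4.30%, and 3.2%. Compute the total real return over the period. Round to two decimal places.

30.43%

Cumulative inflation factor: 1.059 × 1.015 × 1.0430 × 1.032 ≈ 1.15698.
Nominal growth factor: 1.50900. Real growth factor = 1.50900 / 1.15698 ≈ 1.30426.
Total real return ≈ 30.4257%.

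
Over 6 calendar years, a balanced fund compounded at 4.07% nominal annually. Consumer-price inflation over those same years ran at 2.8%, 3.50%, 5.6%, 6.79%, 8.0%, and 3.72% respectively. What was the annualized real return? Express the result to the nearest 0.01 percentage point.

Cumulative inflation factor: 1.028 × 1.0350 × 1.056 × 1.0679 × 1.080 × 1.0372 ≈ 1.34405.
Nominal growth factor: 1.27044. Real growth factor = 1.27044 / 1.34405 ≈ 0.94523.
Annualized: 0.94523^(1/6) − 1 ≈ -0.00934.

-0.93%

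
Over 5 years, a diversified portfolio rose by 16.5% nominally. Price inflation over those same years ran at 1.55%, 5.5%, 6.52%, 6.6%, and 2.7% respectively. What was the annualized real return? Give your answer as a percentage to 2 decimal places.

-1.39%

Cumulative inflation factor: 1.0155 × 1.055 × 1.0652 × 1.066 × 1.027 ≈ 1.24937.
Nominal growth factor: 1.16500. Real growth factor = 1.16500 / 1.24937 ≈ 0.93247.
Annualized: 0.93247^(1/5) − 1 ≈ -0.01389.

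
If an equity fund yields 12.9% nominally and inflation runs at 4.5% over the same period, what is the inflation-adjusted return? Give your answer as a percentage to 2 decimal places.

8.04%

Real return via the Fisher equation: (1 + 12.9%)/(1 + 4.5%) − 1 = 1.129/1.045 − 1 ≈ 0.08038.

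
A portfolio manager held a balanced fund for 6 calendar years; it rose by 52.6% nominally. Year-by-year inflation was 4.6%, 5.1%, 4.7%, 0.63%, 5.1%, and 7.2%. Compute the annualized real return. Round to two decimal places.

Cumulative inflation factor: 1.046 × 1.051 × 1.047 × 1.0063 × 1.051 × 1.072 ≈ 1.30499.
Nominal growth factor: 1.52600. Real growth factor = 1.52600 / 1.30499 ≈ 1.16936.
Annualized: 1.16936^(1/6) − 1 ≈ 0.02642.

2.64%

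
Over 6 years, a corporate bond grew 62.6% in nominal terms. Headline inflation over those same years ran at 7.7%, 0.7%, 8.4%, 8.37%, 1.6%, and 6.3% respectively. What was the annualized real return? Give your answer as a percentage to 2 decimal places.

2.82%

Cumulative inflation factor: 1.077 × 1.007 × 1.084 × 1.0837 × 1.016 × 1.063 ≈ 1.37597.
Nominal growth factor: 1.62600. Real growth factor = 1.62600 / 1.37597 ≈ 1.18171.
Annualized: 1.18171^(1/6) − 1 ≈ 0.02822.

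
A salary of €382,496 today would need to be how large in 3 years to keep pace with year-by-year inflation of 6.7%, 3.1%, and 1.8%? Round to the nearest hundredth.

Cumulative price-level factor: 1.067 × 1.031 × 1.018 = 1.119878386.
Multiplying €382,496 by the price-level factor gives the future nominal sum.

€428,349.00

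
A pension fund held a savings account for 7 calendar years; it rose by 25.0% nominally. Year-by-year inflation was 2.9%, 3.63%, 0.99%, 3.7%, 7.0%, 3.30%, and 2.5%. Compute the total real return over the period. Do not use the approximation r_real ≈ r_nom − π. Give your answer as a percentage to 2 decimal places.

Cumulative inflation factor: 1.029 × 1.0363 × 1.0099 × 1.037 × 1.070 × 1.0330 × 1.025 ≈ 1.26522.
Nominal growth factor: 1.25000. Real growth factor = 1.25000 / 1.26522 ≈ 0.98797.
Total real return ≈ -1.2029%.

-1.20%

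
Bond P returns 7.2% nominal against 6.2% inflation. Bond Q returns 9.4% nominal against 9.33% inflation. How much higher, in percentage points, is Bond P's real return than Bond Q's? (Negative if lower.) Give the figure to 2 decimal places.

0.88

Bond P real return: 1.072/1.062 − 1 = 0.942%.
Bond Q real return: 1.094/1.0933 − 1 = 0.064%.
Difference: 0.942 − 0.064 = 0.878 pp.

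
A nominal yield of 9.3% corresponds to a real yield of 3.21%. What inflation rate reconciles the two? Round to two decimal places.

5.90%

From (1+r_nom) = (1+r_real)(1+π), we get 1+π = (1 + 9.3%)/(1 + 3.21%) = 1.093/1.0321 ≈ 1.05901.
So π ≈ 5.9006%.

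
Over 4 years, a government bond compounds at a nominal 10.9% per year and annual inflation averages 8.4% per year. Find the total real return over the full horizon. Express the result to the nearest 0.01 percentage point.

The annual real rate is (1+10.9%)/(1+8.4%) − 1 = 2.3063%.
Compounded over 4 years: (1 + 0.023063)^4 − 1 ≈ 0.09549.

9.55%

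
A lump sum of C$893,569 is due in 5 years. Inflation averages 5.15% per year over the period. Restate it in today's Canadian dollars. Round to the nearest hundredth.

C$695,155.09

Price-level factor over 5 years: (1 + 5.15%)^5 ≈ 1.2854239432.
Purchasing power today: C$893,569 divided by that factor.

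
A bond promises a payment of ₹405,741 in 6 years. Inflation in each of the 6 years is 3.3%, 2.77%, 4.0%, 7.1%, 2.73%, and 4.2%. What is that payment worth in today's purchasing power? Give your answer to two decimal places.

Price-level factor over 6 years: 1.033 × 1.0277 × 1.040 × 1.071 × 1.0273 × 1.042 ≈ 1.2657691169.
Purchasing power today: ₹405,741 divided by that factor.

₹320,548.98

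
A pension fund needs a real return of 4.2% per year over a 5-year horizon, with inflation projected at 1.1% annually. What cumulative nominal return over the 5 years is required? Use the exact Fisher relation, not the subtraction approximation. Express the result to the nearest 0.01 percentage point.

Required annual nominal rate: (1+4.2%)(1+1.1%) − 1 = 5.3462%.
Cumulative over 5 years: (1 + 0.053462)^5 − 1 ≈ 0.29746.

29.75%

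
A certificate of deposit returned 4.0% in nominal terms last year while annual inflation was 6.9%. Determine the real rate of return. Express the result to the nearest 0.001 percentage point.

-2.713%

Real return via the Fisher equation: (1 + 4.0%)/(1 + 6.9%) − 1 = 1.040/1.069 − 1 ≈ -0.02713.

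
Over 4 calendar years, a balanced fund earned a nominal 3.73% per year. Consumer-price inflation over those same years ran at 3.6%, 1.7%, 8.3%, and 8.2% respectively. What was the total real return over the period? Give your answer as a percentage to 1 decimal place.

-6.2%

Cumulative inflation factor: 1.036 × 1.017 × 1.083 × 1.082 ≈ 1.23463.
Nominal growth factor: 1.15776. Real growth factor = 1.15776 / 1.23463 ≈ 0.93774.
Total real return ≈ -6.2263%.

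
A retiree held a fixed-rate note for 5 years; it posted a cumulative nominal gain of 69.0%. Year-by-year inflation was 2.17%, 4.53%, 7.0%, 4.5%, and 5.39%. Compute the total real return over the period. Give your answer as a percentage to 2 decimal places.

34.28%

Cumulative inflation factor: 1.0217 × 1.0453 × 1.070 × 1.045 × 1.0539 ≈ 1.25853.
Nominal growth factor: 1.69000. Real growth factor = 1.69000 / 1.25853 ≈ 1.34284.
Total real return ≈ 34.2836%.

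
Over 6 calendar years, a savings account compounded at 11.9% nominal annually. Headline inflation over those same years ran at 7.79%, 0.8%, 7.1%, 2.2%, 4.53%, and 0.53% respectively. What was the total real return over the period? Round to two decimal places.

57.10%

Cumulative inflation factor: 1.0779 × 1.008 × 1.071 × 1.022 × 1.0453 × 1.0053 ≈ 1.24973.
Nominal growth factor: 1.96327. Real growth factor = 1.96327 / 1.24973 ≈ 1.57096.
Total real return ≈ 57.0958%.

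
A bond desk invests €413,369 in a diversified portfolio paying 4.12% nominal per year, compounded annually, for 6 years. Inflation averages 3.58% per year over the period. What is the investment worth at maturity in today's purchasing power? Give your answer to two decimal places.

€426,468.95

Nominal value at maturity: €413,369 × (1 + 4.12%)^6 ≈ €526,675.19.
Price-level factor over 6 years: (1 + 3.58%)^6 ≈ 1.2349672482.
Dividing the nominal maturity value by the price-level factor gives the value in today's money.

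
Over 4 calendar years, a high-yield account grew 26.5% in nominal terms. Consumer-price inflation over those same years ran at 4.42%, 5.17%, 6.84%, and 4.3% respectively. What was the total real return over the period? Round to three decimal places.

3.371%

Cumulative inflation factor: 1.0442 × 1.0517 × 1.0684 × 1.043 ≈ 1.22375.
Nominal growth factor: 1.26500. Real growth factor = 1.26500 / 1.22375 ≈ 1.03371.
Total real return ≈ 3.3705%.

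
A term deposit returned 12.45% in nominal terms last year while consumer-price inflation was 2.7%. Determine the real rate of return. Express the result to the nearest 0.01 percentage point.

Real return via the Fisher equation: (1 + 12.45%)/(1 + 2.7%) − 1 = 1.1245/1.027 − 1 ≈ 0.09494.

9.49%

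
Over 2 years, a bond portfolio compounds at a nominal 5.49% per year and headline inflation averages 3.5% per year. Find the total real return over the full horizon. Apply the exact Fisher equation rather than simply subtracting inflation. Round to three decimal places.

3.882%

The annual real rate is (1+5.49%)/(1+3.5%) − 1 = 1.9227%.
Compounded over 2 years: (1 + 0.019227)^2 − 1 ≈ 0.03882.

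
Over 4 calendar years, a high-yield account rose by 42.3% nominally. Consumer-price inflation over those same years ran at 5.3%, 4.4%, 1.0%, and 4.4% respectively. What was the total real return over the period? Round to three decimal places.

22.759%

Cumulative inflation factor: 1.053 × 1.044 × 1.010 × 1.044 ≈ 1.15918.
Nominal growth factor: 1.42300. Real growth factor = 1.42300 / 1.15918 ≈ 1.22759.
Total real return ≈ 22.7592%.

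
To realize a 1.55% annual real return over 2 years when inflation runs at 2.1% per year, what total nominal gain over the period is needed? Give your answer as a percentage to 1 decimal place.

Required annual nominal rate: (1+1.55%)(1+2.1%) − 1 = 3.68255%.
Cumulative over 2 years: (1 + 0.0368255)^2 − 1 ≈ 0.07501.

7.5%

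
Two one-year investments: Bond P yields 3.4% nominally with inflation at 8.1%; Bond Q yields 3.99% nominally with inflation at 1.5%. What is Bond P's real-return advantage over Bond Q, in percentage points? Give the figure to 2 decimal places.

-6.80

Bond P real return: 1.034/1.081 − 1 = -4.348%.
Bond Q real return: 1.0399/1.015 − 1 = 2.453%.
Difference: -4.348 − 2.453 = -6.801 pp.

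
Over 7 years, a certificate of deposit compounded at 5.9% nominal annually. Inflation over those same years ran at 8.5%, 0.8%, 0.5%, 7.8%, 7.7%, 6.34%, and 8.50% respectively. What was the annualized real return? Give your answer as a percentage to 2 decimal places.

0.21%

Cumulative inflation factor: 1.085 × 1.008 × 1.005 × 1.078 × 1.077 × 1.0634 × 1.0850 ≈ 1.47237.
Nominal growth factor: 1.49373. Real growth factor = 1.49373 / 1.47237 ≈ 1.01451.
Annualized: 1.01451^(1/7) − 1 ≈ 0.00206.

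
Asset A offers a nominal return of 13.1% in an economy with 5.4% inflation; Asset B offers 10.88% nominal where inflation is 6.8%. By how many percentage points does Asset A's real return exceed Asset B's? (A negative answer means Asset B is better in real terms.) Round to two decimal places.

3.49

Asset A real return: 1.131/1.054 − 1 = 7.306%.
Asset B real return: 1.1088/1.068 − 1 = 3.820%.
Difference: 7.306 − 3.820 = 3.486 pp.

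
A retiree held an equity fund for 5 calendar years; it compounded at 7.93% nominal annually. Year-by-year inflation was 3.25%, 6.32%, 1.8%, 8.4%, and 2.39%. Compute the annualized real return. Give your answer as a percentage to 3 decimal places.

Cumulative inflation factor: 1.0325 × 1.0632 × 1.018 × 1.084 × 1.0239 ≈ 1.24034.
Nominal growth factor: 1.46457. Real growth factor = 1.46457 / 1.24034 ≈ 1.18079.
Annualized: 1.18079^(1/5) − 1 ≈ 0.03379.

3.379%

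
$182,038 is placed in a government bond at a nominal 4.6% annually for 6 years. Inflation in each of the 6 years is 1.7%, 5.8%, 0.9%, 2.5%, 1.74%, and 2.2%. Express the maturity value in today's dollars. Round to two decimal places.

$206,057.24

Nominal value at maturity: $182,038 × (1 + 4.6%)^6 ≈ $238,425.20.
Price-level factor over 6 years: 1.017 × 1.058 × 1.009 × 1.025 × 1.0174 × 1.022 ≈ 1.1570823830.
Dividing the nominal maturity value by the price-level factor gives the value in today's money.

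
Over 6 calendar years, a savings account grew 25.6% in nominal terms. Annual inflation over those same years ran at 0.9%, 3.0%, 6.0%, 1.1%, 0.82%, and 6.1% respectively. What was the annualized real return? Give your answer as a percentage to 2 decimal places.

Cumulative inflation factor: 1.009 × 1.030 × 1.060 × 1.011 × 1.0082 × 1.061 ≈ 1.19137.
Nominal growth factor: 1.25600. Real growth factor = 1.25600 / 1.19137 ≈ 1.05425.
Annualized: 1.05425^(1/6) − 1 ≈ 0.00884.

0.88%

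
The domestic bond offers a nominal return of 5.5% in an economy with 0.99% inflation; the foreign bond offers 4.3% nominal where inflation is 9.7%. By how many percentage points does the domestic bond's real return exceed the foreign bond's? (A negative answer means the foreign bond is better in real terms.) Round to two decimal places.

9.39

The domestic bond real return: 1.055/1.0099 − 1 = 4.466%.
The foreign bond real return: 1.043/1.097 − 1 = -4.923%.
Difference: 4.466 − (-4.923) = 9.389 pp.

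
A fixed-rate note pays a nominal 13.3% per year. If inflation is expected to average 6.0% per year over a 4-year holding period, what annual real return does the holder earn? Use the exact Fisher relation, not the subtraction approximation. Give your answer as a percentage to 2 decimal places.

6.89%

With constant rates the annual real return is the same each year: (1+13.3%)/(1+6.0%) − 1 = 0.06887.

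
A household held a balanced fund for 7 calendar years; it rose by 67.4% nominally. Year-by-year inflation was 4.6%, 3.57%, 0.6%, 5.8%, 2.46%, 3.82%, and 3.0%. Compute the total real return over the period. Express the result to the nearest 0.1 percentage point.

32.5%

Cumulative inflation factor: 1.046 × 1.0357 × 1.006 × 1.058 × 1.0246 × 1.0382 × 1.030 ≈ 1.26334.
Nominal growth factor: 1.67400. Real growth factor = 1.67400 / 1.26334 ≈ 1.32505.
Total real return ≈ 32.5054%.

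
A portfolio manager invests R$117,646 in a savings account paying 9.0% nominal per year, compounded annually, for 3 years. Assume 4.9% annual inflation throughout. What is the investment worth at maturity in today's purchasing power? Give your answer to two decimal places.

R$131,986.71

Nominal value at maturity: R$117,646 × (1 + 9.0%)^3 ≈ R$152,354.98.
Price-level factor over 3 years: (1 + 4.9%)^3 = 1.154320649.
The maturity value deflated by that factor is the answer in today's purchasing power.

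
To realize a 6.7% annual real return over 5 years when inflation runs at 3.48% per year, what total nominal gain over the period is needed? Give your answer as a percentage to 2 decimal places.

64.10%

Required annual nominal rate: (1+6.7%)(1+3.48%) − 1 = 10.41316%.
Cumulative over 5 years: (1 + 0.1041316)^5 − 1 ≈ 0.64098.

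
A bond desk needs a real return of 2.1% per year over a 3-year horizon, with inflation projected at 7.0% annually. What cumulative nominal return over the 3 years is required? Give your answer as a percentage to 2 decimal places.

Required annual nominal rate: (1+2.1%)(1+7.0%) − 1 = 9.247%.
Cumulative over 3 years: (1 + 0.09247)^3 − 1 ≈ 0.30385.

30.39%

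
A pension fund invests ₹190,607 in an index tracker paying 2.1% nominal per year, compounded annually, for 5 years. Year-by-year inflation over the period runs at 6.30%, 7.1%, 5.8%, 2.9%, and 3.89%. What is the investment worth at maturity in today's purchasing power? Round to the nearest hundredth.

Nominal value at maturity: ₹190,607 × (1 + 2.1%)^5 ≈ ₹211,479.15.
Price-level factor over 5 years: 1.0630 × 1.071 × 1.058 × 1.029 × 1.0389 ≈ 1.2876490865.
The maturity value deflated by that factor is the answer in today's purchasing power.

₹164,236.63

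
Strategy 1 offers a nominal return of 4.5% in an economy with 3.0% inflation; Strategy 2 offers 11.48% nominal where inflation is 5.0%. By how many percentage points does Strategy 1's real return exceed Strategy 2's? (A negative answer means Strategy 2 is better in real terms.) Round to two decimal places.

-4.72

Strategy 1 real return: 1.045/1.030 − 1 = 1.456%.
Strategy 2 real return: 1.1148/1.050 − 1 = 6.171%.
Difference: 1.456 − 6.171 = -4.715 pp.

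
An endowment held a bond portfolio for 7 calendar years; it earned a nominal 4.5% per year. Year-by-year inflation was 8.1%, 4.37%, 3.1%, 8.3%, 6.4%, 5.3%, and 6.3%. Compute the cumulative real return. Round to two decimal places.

-9.30%

Cumulative inflation factor: 1.081 × 1.0437 × 1.031 × 1.083 × 1.064 × 1.053 × 1.063 ≈ 1.50035.
Nominal growth factor: 1.36086. Real growth factor = 1.36086 / 1.50035 ≈ 0.90703.
Total real return ≈ -9.2969%.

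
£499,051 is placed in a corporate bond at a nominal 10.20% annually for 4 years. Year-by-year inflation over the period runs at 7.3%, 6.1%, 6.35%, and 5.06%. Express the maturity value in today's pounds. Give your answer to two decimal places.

Nominal value at maturity: £499,051 × (1 + 10.20%)^4 ≈ £735,988.97.
Price-level factor over 4 years: 1.073 × 1.061 × 1.0635 × 1.0506 ≈ 1.2720084506.
The maturity value deflated by that factor is the answer in today's purchasing power.

£578,603.84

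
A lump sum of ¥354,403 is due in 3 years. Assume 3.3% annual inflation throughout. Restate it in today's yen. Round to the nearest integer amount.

Price-level factor over 3 years: (1 + 3.3%)^3 = 1.102302937.
Purchasing power today: ¥354,403 divided by that factor.

¥321,511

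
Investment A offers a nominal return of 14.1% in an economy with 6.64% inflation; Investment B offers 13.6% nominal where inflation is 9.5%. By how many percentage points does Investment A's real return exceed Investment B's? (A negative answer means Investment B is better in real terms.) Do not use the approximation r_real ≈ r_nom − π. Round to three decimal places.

3.251

Investment A real return: 1.141/1.0664 − 1 = 6.9955%.
Investment B real return: 1.136/1.095 − 1 = 3.7443%.
Difference: 6.9955 − 3.7443 = 3.2512 pp.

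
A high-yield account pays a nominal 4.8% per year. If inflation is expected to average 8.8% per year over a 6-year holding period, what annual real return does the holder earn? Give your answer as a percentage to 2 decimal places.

With constant rates the annual real return is the same each year: (1+4.8%)/(1+8.8%) − 1 = -0.03676.

-3.68%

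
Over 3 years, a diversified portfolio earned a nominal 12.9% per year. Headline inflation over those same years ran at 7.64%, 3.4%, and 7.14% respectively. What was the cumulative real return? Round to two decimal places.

Cumulative inflation factor: 1.0764 × 1.034 × 1.0714 ≈ 1.19247.
Nominal growth factor: 1.43907. Real growth factor = 1.43907 / 1.19247 ≈ 1.20680.
Total real return ≈ 20.6802%.

20.68%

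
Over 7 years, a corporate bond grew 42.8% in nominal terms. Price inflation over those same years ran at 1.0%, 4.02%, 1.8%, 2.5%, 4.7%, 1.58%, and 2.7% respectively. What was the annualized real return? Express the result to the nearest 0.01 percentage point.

Cumulative inflation factor: 1.010 × 1.0402 × 1.018 × 1.025 × 1.047 × 1.0158 × 1.027 ≈ 1.19739.
Nominal growth factor: 1.42800. Real growth factor = 1.42800 / 1.19739 ≈ 1.19260.
Annualized: 1.19260^(1/7) − 1 ≈ 0.02548.

2.55%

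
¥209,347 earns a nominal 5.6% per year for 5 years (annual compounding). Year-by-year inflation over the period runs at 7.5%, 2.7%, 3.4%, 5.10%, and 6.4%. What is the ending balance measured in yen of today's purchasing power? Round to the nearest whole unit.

¥215,349

Nominal value at maturity: ¥209,347 × (1 + 5.6%)^5 ≈ ¥274,907.
Price-level factor over 5 years: 1.075 × 1.027 × 1.034 × 1.0510 × 1.064 ≈ 1.2765675206.
Dividing the nominal maturity value by the price-level factor gives the value in today's money.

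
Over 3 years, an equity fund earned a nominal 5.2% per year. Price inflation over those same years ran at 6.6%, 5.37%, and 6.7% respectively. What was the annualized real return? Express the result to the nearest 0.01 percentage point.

-0.96%

Cumulative inflation factor: 1.066 × 1.0537 × 1.067 ≈ 1.19850.
Nominal growth factor: 1.16425. Real growth factor = 1.16425 / 1.19850 ≈ 0.97142.
Annualized: 0.97142^(1/3) − 1 ≈ -0.00962.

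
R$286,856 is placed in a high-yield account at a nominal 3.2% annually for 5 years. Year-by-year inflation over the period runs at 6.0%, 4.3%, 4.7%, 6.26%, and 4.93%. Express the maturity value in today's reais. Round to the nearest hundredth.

R$260,169.32

Nominal value at maturity: R$286,856 × (1 + 3.2%)^5 ≈ R$335,785.88.
Price-level factor over 5 years: 1.060 × 1.043 × 1.047 × 1.0626 × 1.0493 ≈ 1.2906436227.
The maturity value deflated by that factor is the answer in today's purchasing power.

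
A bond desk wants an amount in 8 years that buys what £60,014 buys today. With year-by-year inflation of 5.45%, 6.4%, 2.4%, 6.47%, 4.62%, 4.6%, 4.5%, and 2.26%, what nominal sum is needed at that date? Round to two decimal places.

Cumulative price-level factor: 1.0545 × 1.064 × 1.024 × 1.0647 × 1.0462 × 1.046 × 1.045 × 1.0226 ≈ 1.4304869553.
The nominal amount required is £60,014 scaled up by that factor.

£85,849.24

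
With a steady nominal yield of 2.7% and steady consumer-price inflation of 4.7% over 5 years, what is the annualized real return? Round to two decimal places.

-1.91%

With constant rates the annual real return is the same each year: (1+2.7%)/(1+4.7%) − 1 = -0.01910.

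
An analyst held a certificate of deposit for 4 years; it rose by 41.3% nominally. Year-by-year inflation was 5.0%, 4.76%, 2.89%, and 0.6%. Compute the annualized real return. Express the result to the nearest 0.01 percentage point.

Cumulative inflation factor: 1.050 × 1.0476 × 1.0289 × 1.006 ≈ 1.13856.
Nominal growth factor: 1.41300. Real growth factor = 1.41300 / 1.13856 ≈ 1.24104.
Annualized: 1.24104^(1/4) − 1 ≈ 0.05547.

5.55%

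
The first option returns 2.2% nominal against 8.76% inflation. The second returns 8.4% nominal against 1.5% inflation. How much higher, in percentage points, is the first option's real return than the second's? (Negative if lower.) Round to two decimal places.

The first option real return: 1.022/1.0876 − 1 = -6.032%.
The second real return: 1.084/1.015 − 1 = 6.798%.
Difference: -6.032 − 6.798 = -12.830 pp.

-12.83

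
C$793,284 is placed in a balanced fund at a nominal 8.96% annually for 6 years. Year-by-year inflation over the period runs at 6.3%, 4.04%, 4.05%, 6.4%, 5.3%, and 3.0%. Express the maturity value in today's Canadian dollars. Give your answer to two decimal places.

Nominal value at maturity: C$793,284 × (1 + 8.96%)^6 ≈ C$1,327,490.01.
Price-level factor over 6 years: 1.063 × 1.0404 × 1.0405 × 1.064 × 1.053 × 1.030 ≈ 1.3279536484.
Dividing the nominal maturity value by the price-level factor gives the value in today's money.

C$999,650.86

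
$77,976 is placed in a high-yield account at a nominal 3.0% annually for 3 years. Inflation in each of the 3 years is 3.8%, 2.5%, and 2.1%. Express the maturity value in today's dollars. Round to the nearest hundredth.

$78,437.85

Nominal value at maturity: $77,976 × (1 + 3.0%)^3 ≈ $85,206.48.
Price-level factor over 3 years: 1.038 × 1.025 × 1.021 = 1.08629295.
The maturity value deflated by that factor is the answer in today's purchasing power.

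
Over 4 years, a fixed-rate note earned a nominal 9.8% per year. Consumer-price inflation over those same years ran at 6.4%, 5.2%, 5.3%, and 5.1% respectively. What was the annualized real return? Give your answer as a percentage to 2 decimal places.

Cumulative inflation factor: 1.064 × 1.052 × 1.053 × 1.051 ≈ 1.23876.
Nominal growth factor: 1.45348. Real growth factor = 1.45348 / 1.23876 ≈ 1.17333.
Annualized: 1.17333^(1/4) − 1 ≈ 0.04077.

4.08%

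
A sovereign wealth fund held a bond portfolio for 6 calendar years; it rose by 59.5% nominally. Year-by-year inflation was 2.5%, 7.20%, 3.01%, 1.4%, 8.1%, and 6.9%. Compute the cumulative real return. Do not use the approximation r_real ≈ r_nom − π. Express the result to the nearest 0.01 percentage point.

Cumulative inflation factor: 1.025 × 1.0720 × 1.0301 × 1.014 × 1.081 × 1.069 ≈ 1.32629.
Nominal growth factor: 1.59500. Real growth factor = 1.59500 / 1.32629 ≈ 1.20260.
Total real return ≈ 20.2600%.

20.26%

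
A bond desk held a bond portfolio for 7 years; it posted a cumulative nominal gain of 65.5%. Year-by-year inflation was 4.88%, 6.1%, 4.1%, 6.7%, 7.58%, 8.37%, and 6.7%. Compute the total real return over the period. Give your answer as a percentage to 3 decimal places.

Cumulative inflation factor: 1.0488 × 1.061 × 1.041 × 1.067 × 1.0758 × 1.0837 × 1.067 ≈ 1.53755.
Nominal growth factor: 1.65500. Real growth factor = 1.65500 / 1.53755 ≈ 1.07639.
Total real return ≈ 7.6390%.

7.639%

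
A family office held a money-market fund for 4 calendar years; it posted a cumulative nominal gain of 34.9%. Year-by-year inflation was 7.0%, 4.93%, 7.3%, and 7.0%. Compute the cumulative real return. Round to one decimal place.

4.7%

Cumulative inflation factor: 1.070 × 1.0493 × 1.073 × 1.070 ≈ 1.28904.
Nominal growth factor: 1.34900. Real growth factor = 1.34900 / 1.28904 ≈ 1.04651.
Total real return ≈ 4.6514%.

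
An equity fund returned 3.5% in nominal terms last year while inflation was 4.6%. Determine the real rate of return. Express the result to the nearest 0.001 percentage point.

Real return via the Fisher equation: (1 + 3.5%)/(1 + 4.6%) − 1 = 1.035/1.046 − 1 ≈ -0.01052.

-1.052%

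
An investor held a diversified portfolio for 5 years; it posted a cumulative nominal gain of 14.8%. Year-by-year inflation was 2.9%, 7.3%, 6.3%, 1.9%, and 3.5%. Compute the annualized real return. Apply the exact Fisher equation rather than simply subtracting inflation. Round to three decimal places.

-1.496%

Cumulative inflation factor: 1.029 × 1.073 × 1.063 × 1.019 × 1.035 ≈ 1.23784.
Nominal growth factor: 1.14800. Real growth factor = 1.14800 / 1.23784 ≈ 0.92743.
Annualized: 0.92743^(1/5) − 1 ≈ -0.01496.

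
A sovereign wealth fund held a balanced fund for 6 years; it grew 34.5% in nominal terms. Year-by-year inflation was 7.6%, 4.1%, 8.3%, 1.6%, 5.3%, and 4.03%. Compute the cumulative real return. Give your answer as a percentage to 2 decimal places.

Cumulative inflation factor: 1.076 × 1.041 × 1.083 × 1.016 × 1.053 × 1.0403 ≈ 1.35012.
Nominal growth factor: 1.34500. Real growth factor = 1.34500 / 1.35012 ≈ 0.99621.
Total real return ≈ -0.3792%.

-0.38%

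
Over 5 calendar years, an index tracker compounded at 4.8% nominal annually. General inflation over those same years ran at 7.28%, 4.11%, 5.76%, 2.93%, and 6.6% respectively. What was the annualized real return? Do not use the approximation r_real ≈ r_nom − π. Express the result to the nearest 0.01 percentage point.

Cumulative inflation factor: 1.0728 × 1.0411 × 1.0576 × 1.0293 × 1.066 ≈ 1.29608.
Nominal growth factor: 1.26417. Real growth factor = 1.26417 / 1.29608 ≈ 0.97538.
Annualized: 0.97538^(1/5) − 1 ≈ -0.00497.

-0.50%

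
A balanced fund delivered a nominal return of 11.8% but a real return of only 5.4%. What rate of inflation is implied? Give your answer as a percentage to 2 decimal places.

From (1+r_nom) = (1+r_real)(1+π), we get 1+π = (1 + 11.8%)/(1 + 5.4%) = 1.118/1.054 ≈ 1.06072.
So π ≈ 6.0721%.

6.07%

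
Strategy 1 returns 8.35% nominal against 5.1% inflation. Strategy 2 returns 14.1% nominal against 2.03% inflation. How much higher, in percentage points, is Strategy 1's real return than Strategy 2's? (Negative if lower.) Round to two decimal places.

Strategy 1 real return: 1.0835/1.051 − 1 = 3.092%.
Strategy 2 real return: 1.141/1.0203 − 1 = 11.830%.
Difference: 3.092 − 11.830 = -8.738 pp.

-8.74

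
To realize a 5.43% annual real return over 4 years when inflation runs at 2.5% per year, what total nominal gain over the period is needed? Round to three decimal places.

36.381%

Required annual nominal rate: (1+5.43%)(1+2.5%) − 1 = 8.06575%.
Cumulative over 4 years: (1 + 0.0806575)^4 − 1 ≈ 0.36381.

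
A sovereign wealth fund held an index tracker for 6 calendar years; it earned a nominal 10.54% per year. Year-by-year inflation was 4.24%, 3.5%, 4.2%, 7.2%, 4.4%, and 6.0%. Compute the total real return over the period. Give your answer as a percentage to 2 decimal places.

Cumulative inflation factor: 1.0424 × 1.035 × 1.042 × 1.072 × 1.044 × 1.060 ≈ 1.33366.
Nominal growth factor: 1.82439. Real growth factor = 1.82439 / 1.33366 ≈ 1.36796.
Total real return ≈ 36.7959%.

36.80%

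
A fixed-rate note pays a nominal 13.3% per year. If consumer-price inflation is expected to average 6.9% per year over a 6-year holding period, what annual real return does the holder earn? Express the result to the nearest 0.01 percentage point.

5.99%

With constant rates the annual real return is the same each year: (1+13.3%)/(1+6.9%) − 1 = 0.05987.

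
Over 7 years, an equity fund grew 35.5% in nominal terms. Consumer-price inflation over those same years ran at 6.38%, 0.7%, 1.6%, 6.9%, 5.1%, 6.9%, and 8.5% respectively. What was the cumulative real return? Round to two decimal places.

Cumulative inflation factor: 1.0638 × 1.007 × 1.016 × 1.069 × 1.051 × 1.069 × 1.085 ≈ 1.41831.
Nominal growth factor: 1.35500. Real growth factor = 1.35500 / 1.41831 ≈ 0.95536.
Total real return ≈ -4.4637%.

-4.46%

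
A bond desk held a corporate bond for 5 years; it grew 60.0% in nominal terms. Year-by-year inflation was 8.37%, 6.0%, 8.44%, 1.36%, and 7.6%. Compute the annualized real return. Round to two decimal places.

Cumulative inflation factor: 1.0837 × 1.060 × 1.0844 × 1.0136 × 1.076 ≈ 1.35857.
Nominal growth factor: 1.60000. Real growth factor = 1.60000 / 1.35857 ≈ 1.17771.
Annualized: 1.17771^(1/5) − 1 ≈ 0.03325.

3.33%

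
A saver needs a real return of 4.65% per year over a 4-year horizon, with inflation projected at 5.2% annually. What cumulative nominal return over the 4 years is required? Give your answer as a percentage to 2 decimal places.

46.90%

Required annual nominal rate: (1+4.65%)(1+5.2%) − 1 = 10.0918%.
Cumulative over 4 years: (1 + 0.100918)^4 − 1 ≈ 0.46899.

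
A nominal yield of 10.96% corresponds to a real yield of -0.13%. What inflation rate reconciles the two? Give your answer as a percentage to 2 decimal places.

From (1+r_nom) = (1+r_real)(1+π), we get 1+π = (1 + 10.96%)/(1 − 0.13%) = 1.1096/0.9987 ≈ 1.11104.
So π ≈ 11.1044%.

11.10%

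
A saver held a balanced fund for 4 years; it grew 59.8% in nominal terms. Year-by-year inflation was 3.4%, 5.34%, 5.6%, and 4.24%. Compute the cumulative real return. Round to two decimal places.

33.28%

Cumulative inflation factor: 1.034 × 1.0534 × 1.056 × 1.0424 ≈ 1.19898.
Nominal growth factor: 1.59800. Real growth factor = 1.59800 / 1.19898 ≈ 1.33280.
Total real return ≈ 33.2799%.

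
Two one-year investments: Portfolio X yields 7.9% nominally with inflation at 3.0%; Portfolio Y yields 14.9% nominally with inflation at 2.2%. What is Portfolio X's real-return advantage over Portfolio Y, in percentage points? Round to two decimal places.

-7.67

Portfolio X real return: 1.079/1.030 − 1 = 4.757%.
Portfolio Y real return: 1.149/1.022 − 1 = 12.427%.
Difference: 4.757 − 12.427 = -7.670 pp.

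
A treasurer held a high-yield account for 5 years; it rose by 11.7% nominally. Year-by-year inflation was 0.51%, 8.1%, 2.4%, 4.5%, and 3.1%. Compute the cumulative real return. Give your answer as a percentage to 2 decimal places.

-6.82%

Cumulative inflation factor: 1.0051 × 1.081 × 1.024 × 1.045 × 1.031 ≈ 1.19870.
Nominal growth factor: 1.11700. Real growth factor = 1.11700 / 1.19870 ≈ 0.93184.
Total real return ≈ -6.8156%.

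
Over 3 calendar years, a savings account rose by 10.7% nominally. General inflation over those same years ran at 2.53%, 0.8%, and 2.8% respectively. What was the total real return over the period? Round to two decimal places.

Cumulative inflation factor: 1.0253 × 1.008 × 1.028 ≈ 1.06244.
Nominal growth factor: 1.10700. Real growth factor = 1.10700 / 1.06244 ≈ 1.04194.
Total real return ≈ 4.1941%.

4.19%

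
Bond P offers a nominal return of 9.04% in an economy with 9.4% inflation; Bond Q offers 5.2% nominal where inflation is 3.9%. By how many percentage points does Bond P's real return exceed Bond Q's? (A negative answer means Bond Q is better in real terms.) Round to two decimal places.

Bond P real return: 1.0904/1.094 − 1 = -0.329%.
Bond Q real return: 1.052/1.039 − 1 = 1.251%.
Difference: -0.329 − 1.251 = -1.580 pp.

-1.58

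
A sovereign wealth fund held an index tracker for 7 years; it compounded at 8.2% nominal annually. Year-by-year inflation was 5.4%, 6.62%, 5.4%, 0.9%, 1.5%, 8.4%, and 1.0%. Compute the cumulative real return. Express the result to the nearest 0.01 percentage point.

Cumulative inflation factor: 1.054 × 1.0662 × 1.054 × 1.009 × 1.015 × 1.084 × 1.010 ≈ 1.32809.
Nominal growth factor: 1.73616. Real growth factor = 1.73616 / 1.32809 ≈ 1.30726.
Total real return ≈ 30.7263%.

30.73%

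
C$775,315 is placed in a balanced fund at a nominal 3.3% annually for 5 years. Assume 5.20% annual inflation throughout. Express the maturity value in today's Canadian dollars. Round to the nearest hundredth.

Nominal value at maturity: C$775,315 × (1 + 3.3%)^5 ≈ C$911,968.41.
Price-level factor over 5 years: (1 + 5.20%)^5 ≈ 1.2884830183.
The maturity value deflated by that factor is the answer in today's purchasing power.

C$707,784.58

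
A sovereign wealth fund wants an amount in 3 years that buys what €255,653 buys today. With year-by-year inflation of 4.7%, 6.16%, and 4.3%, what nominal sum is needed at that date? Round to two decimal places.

€296,375.84

Cumulative price-level factor: 1.047 × 1.0616 × 1.043 = 1.1592894936.
Multiplying €255,653 by the price-level factor gives the future nominal sum.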